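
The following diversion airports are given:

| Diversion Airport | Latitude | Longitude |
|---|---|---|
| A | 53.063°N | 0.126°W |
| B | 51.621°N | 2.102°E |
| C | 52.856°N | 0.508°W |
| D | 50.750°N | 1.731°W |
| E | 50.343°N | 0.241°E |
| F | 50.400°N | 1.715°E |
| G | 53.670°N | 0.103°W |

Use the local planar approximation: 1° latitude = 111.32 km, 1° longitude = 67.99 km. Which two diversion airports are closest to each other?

Pairwise distances:
A–C: √((-0.207·111.32)² + (-0.382·67.99)²) = √(530.99091 + 674.55413) = 34.721 km
A–G: √((0.607·111.32)² + (0.023·67.99)²) = √(4565.87248 + 2.44538) = 67.589 km
C–G: √((0.814·111.32)² + (0.405·67.99)²) = √(8210.98399 + 758.22854) = 94.706 km
E–F: √((0.057·111.32)² + (1.474·67.99)²) = √(40.26207 + 10043.49920) = 100.418 km
B–F: √((-1.221·111.32)² + (-0.387·67.99)²) = √(18474.71397 + 692.32819) = 138.445 km
D–E: √((-0.407·111.32)² + (1.972·67.99)²) = √(2052.74600 + 17976.44886) = 141.525 km
B–E: √((-1.278·111.32)² + (-1.861·67.99)²) = √(20239.88791 + 16009.68653) = 190.393 km
A–B: √((-1.442·111.32)² + (2.228·67.99)²) = √(25767.77479 + 22946.71149) = 220.714 km
B–C: √((1.235·111.32)² + (-2.610·67.99)²) = √(18900.80539 + 31489.88663) = 224.479 km
D–F: √((-0.350·111.32)² + (3.446·67.99)²) = √(1518.03744 + 54893.46289) = 237.511 km
C–D: √((-2.106·111.32)² + (-1.223·67.99)²) = √(54962.07609 + 6914.21685) = 248.749 km
B–G: √((2.049·111.32)² + (-2.205·67.99)²) = √(52027.18304 + 22475.39173) = 272.952 km
B–D: √((-0.871·111.32)² + (-3.833·67.99)²) = √(9401.18730 + 67915.31524) = 278.058 km
A–D: √((-2.313·111.32)² + (-1.605·67.99)²) = √(66297.57768 + 11908.03646) = 279.653 km
C–E: √((-2.513·111.32)² + (0.749·67.99)²) = √(78258.47353 + 2593.30572) = 284.344 km
A–E: √((-2.720·111.32)² + (0.367·67.99)²) = √(91682.02633 + 622.61877) = 303.817 km
C–F: √((-2.456·111.32)² + (2.223·67.99)²) = √(74748.60986 + 22843.83464) = 312.398 km
A–F: √((-2.663·111.32)² + (1.841·67.99)²) = √(87879.73289 + 15667.42626) = 321.787 km
D–G: √((2.920·111.32)² + (1.628·67.99)²) = √(105660.36296 + 12251.77136) = 343.383 km
E–G: √((3.327·111.32)² + (-0.344·67.99)²) = √(137167.74438 + 547.02474) = 371.099 km
F–G: √((3.270·111.32)² + (-1.818·67.99)²) = √(132507.93947 + 15278.39874) = 384.430 km
Closest pair: A–C at 34.721 km.

A and C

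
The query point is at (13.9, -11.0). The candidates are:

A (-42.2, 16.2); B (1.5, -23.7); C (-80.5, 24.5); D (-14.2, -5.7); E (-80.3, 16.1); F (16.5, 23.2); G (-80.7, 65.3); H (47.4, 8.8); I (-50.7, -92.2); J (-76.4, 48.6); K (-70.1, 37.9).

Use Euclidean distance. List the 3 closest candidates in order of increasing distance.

Distances from (13.9, -11.0):
A: √((-56.1)² + (27.2)²) = √(3147.210 + 739.840) = 62.3
B: √((-12.4)² + (-12.7)²) = √(153.760 + 161.290) = 17.7
C: √((-94.4)² + (35.5)²) = √(8911.360 + 1260.250) = 100.9
D: √((-28.1)² + (5.3)²) = √(789.610 + 28.090) = 28.6
E: √((-94.2)² + (27.1)²) = √(8873.640 + 734.410) = 98.0
F: √((2.6)² + (34.2)²) = √(6.760 + 1169.640) = 34.3
G: √((-94.6)² + (76.3)²) = √(8949.160 + 5821.690) = 121.5
H: √((33.5)² + (19.8)²) = √(1122.250 + 392.040) = 38.9
I: √((-64.6)² + (-81.2)²) = √(4173.160 + 6593.440) = 103.8
J: √((-90.3)² + (59.6)²) = √(8154.090 + 3552.160) = 108.2
K: √((-84.0)² + (48.9)²) = √(7056.000 + 2391.210) = 97.2
Sorted: B (17.7) < D (28.6) < F (34.3) < H (38.9) < A (62.3) < …

B, D, F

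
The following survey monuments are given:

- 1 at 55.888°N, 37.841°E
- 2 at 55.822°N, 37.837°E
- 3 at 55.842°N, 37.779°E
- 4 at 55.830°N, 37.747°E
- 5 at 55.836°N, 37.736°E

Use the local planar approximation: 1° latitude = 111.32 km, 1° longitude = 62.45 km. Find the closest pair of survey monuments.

4 and 5

Pairwise distances:
1–2: √((-0.066·111.32)² + (-0.004·62.45)²) = √(53.98017 + 0.06240) = 7.351 km
1–3: √((-0.046·111.32)² + (-0.062·62.45)²) = √(26.22177 + 14.99161) = 6.420 km
1–4: √((-0.058·111.32)² + (-0.094·62.45)²) = √(41.68717 + 34.46042) = 8.726 km
1–5: √((-0.052·111.32)² + (-0.105·62.45)²) = √(33.50835 + 42.99753) = 8.747 km
2–3: √((0.020·111.32)² + (-0.058·62.45)²) = √(4.95686 + 13.11961) = 4.252 km
2–4: √((0.008·111.32)² + (-0.090·62.45)²) = √(0.79310 + 31.59002) = 5.691 km
2–5: √((0.014·111.32)² + (-0.101·62.45)²) = √(2.42886 + 39.78393) = 6.497 km
3–4: √((-0.012·111.32)² + (-0.032·62.45)²) = √(1.78447 + 3.99360) = 2.404 km
3–5: √((-0.006·111.32)² + (-0.043·62.45)²) = √(0.44612 + 7.21110) = 2.767 km
4–5: √((0.006·111.32)² + (-0.011·62.45)²) = √(0.44612 + 0.47190) = 0.958 km
Closest pair: 4–5 at 0.958 km.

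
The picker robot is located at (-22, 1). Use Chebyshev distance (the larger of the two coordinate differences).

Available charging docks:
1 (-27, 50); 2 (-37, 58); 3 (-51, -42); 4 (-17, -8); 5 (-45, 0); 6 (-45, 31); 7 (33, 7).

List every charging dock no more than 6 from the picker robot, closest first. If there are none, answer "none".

Distances from (-22, 1):
1: max(|-5|, |49|) = 49
2: max(|-15|, |57|) = 57
3: max(|-29|, |-43|) = 43
4: max(|5|, |-9|) = 9
5: max(|-23|, |-1|) = 23
6: max(|-23|, |30|) = 30
7: max(|55|, |6|) = 55
Threshold 6: none within range.

none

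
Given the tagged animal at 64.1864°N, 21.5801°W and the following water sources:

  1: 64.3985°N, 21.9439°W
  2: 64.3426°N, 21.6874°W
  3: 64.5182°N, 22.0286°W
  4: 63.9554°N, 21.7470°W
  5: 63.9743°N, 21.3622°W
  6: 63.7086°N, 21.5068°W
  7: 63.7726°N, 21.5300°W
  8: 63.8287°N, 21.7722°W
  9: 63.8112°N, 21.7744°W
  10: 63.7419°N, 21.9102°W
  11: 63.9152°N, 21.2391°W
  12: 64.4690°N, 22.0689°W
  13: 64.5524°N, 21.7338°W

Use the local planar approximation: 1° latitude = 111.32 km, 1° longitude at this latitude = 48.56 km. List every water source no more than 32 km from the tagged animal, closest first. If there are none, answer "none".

2, 5, 4, 1

Distances from 64.1864°N, 21.5801°W:
1: 29.4885 km
2: 18.1521 km
3: 42.8789 km
4: 26.9619 km
5: 25.8735 km
6: 53.3077 km
7: 46.1284 km
8: 40.8972 km
9: 42.8197 km
10: 52.0134 km
11: 34.4330 km
12: 39.4091 km
13: 41.4211 km
Threshold 32 km: 2 (18.1521 km), 5 (25.8735 km), 4 (26.9619 km), 1 (29.4885 km) are within range.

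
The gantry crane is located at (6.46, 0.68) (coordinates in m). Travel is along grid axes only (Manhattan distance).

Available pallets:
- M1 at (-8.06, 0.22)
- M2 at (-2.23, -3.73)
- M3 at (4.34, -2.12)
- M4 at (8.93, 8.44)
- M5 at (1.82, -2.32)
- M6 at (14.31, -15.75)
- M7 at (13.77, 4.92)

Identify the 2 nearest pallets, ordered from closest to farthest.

Distances from (6.46, 0.68):
M1: 14.98 m
M2: 13.10 m
M3: 4.92 m
M4: 10.23 m
M5: 7.64 m
M6: 24.28 m
M7: 11.55 m
Sorted: M3 (4.92 m) < M5 (7.64 m) < M4 (10.23 m) < M7 (11.55 m) < …

M3, M5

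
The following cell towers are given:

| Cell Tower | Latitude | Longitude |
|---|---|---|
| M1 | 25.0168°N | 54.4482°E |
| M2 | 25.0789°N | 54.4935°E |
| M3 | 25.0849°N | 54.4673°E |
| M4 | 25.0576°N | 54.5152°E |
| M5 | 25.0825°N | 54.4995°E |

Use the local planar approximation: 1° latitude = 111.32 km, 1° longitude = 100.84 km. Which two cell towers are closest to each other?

M2 and M5

Pairwise distances:
M2–M5: 0.7257 km
M2–M3: 2.7251 km
M4–M5: 3.1921 km
M2–M4: 3.2265 km
M3–M5: 3.2580 km
M3–M4: 5.7067 km
M1–M3: 7.8217 km
M1–M4: 8.1410 km
M1–M2: 8.2859 km
M1–M5: 8.9583 km
Closest pair: M2–M5 at 0.7257 km.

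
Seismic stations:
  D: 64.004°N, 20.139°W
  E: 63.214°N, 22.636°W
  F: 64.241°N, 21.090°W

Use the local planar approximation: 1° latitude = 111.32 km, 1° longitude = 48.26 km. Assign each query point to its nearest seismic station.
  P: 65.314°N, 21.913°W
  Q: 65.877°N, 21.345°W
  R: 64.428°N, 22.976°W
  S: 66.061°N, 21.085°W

P at 65.314°N, 21.913°W:
  D: 169.103 km
  E: 236.362 km
  F: 125.877 km
  → nearest: F (125.877 km)
Q at 65.877°N, 21.345°W:
  D: 216.473 km
  E: 302.922 km
  F: 182.535 km
  → nearest: F (182.535 km)
R at 64.428°N, 22.976°W:
  D: 144.821 km
  E: 136.135 km
  F: 93.369 km
  → nearest: F (93.369 km)
S at 66.061°N, 21.085°W:
  D: 233.492 km
  E: 325.647 km
  F: 202.603 km
  → nearest: F (202.603 km)

P→F; Q→F; R→F; S→F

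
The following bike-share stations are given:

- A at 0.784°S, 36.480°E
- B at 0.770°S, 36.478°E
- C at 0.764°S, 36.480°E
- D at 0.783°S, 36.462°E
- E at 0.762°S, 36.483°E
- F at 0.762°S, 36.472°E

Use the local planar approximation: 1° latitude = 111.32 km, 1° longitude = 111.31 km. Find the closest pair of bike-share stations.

C and E

Pairwise distances:
A–B: 1.574 km
A–C: 2.226 km
A–D: 2.007 km
A–E: 2.472 km
A–F: 2.606 km
B–C: 0.704 km
B–D: 2.295 km
B–E: 1.050 km
B–F: 1.113 km
C–D: 2.913 km
C–E: 0.401 km
C–F: 0.918 km
D–E: 3.306 km
D–F: 2.589 km
E–F: 1.224 km
Closest pair: C–E at 0.401 km.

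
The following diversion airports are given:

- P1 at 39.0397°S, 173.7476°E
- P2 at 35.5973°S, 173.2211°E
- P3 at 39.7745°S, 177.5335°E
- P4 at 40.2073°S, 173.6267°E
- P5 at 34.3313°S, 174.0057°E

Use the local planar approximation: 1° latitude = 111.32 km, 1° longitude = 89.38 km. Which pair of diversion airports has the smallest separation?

P1 and P4

Pairwise distances:
P1–P2: 386.0866 km
P1–P3: 348.1299 km
P1–P4: 130.4257 km
P1–P5: 524.6465 km
P2–P3: 603.9837 km
P2–P4: 514.4641 km
P2–P5: 157.4149 km
P3–P4: 352.4979 km
P3–P5: 683.0689 km
P4–P5: 654.9929 km
Closest pair: P1–P4 at 130.4257 km.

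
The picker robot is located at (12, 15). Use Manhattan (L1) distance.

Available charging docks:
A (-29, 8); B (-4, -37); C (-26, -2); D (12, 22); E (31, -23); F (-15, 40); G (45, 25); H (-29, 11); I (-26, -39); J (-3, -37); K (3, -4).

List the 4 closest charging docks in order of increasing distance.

Distances from (12, 15):
A: 48
B: 68
C: 55
D: 7
E: 57
F: 52
G: 43
H: 45
I: 92
J: 67
K: 28
Sorted: D (7) < K (28) < G (43) < H (45) < A (48) < F (52) < …

D, K, G, H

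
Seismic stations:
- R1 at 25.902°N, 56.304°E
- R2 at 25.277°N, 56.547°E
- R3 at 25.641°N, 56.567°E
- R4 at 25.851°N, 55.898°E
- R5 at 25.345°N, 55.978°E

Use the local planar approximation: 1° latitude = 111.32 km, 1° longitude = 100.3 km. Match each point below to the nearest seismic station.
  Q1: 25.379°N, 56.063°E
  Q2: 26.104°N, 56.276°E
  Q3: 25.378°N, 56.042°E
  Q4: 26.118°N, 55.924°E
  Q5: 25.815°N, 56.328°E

Q1→R5; Q2→R1; Q3→R5; Q4→R4; Q5→R1

Q1 at 25.379°N, 56.063°E:
  R1: 63.039 km
  R2: 49.855 km
  R3: 58.362 km
  R4: 55.088 km
  R5: 9.328 km
  → nearest: R5 (9.328 km)
Q2 at 26.104°N, 56.276°E:
  R1: 22.661 km
  R2: 95.990 km
  R3: 59.232 km
  R4: 47.230 km
  R5: 89.623 km
  → nearest: R1 (22.661 km)
Q3 at 25.378°N, 56.042°E:
  R1: 63.978 km
  R2: 51.884 km
  R3: 60.249 km
  R4: 54.599 km
  R5: 7.396 km
  → nearest: R5 (7.396 km)
Q4 at 26.118°N, 55.924°E:
  R1: 45.065 km
  R2: 112.558 km
  R3: 83.540 km
  R4: 29.837 km
  R5: 86.221 km
  → nearest: R4 (29.837 km)
Q5 at 25.815°N, 56.328°E:
  R1: 9.980 km
  R2: 63.791 km
  R3: 30.819 km
  R4: 43.315 km
  R5: 63.006 km
  → nearest: R1 (9.980 km)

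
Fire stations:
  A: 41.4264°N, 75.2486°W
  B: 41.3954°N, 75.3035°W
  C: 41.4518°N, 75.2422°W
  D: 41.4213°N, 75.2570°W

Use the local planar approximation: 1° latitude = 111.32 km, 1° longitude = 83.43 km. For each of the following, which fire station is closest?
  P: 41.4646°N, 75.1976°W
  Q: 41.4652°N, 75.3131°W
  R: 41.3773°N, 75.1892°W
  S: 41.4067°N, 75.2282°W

P→C; Q→C; R→A; S→A

P at 41.4646°N, 75.1976°W:
  A: √((-0.0382·111.32)² + (-0.0510·83.43)²) = √(18.083110 + 18.104429) = 6.0156 km
  B: √((-0.0692·111.32)² + (-0.1059·83.43)²) = √(59.341509 + 78.061413) = 11.7219 km
  C: √((-0.0128·111.32)² + (-0.0446·83.43)²) = √(2.030329 + 13.845677) = 3.9845 km
  D: √((-0.0433·111.32)² + (-0.0594·83.43)²) = √(23.233904 + 24.559379) = 6.9133 km
  → nearest: C (3.9845 km)
Q at 41.4652°N, 75.3131°W:
  A: √((-0.0388·111.32)² + (0.0645·83.43)²) = √(18.655627 + 28.957690) = 6.9002 km
  B: √((-0.0698·111.32)² + (0.0096·83.43)²) = √(60.375013 + 0.641486) = 7.8113 km
  C: √((-0.0134·111.32)² + (0.0709·83.43)²) = √(2.225133 + 34.989437) = 6.1004 km
  D: √((-0.0439·111.32)² + (0.0561·83.43)²) = √(23.882261 + 21.906359) = 6.7667 km
  → nearest: C (6.1004 km)
R at 41.3773°N, 75.1892°W:
  A: √((0.0491·111.32)² + (-0.0594·83.43)²) = √(29.875101 + 24.559379) = 7.3780 km
  B: √((0.0181·111.32)² + (-0.1143·83.43)²) = √(4.059790 + 90.936231) = 9.7466 km
  C: √((0.0745·111.32)² + (-0.0530·83.43)²) = √(68.779488 + 19.552227) = 9.3985 km
  D: √((0.0440·111.32)² + (-0.0678·83.43)²) = √(23.991188 + 31.996603) = 7.4825 km
  → nearest: A (7.3780 km)
S at 41.4067°N, 75.2282°W:
  A: √((0.0197·111.32)² + (-0.0204·83.43)²) = √(4.809267 + 2.896709) = 2.7760 km
  B: √((-0.0113·111.32)² + (-0.0753·83.43)²) = √(1.582353 + 39.467029) = 6.4070 km
  C: √((0.0451·111.32)² + (-0.0140·83.43)²) = √(25.205742 + 1.364271) = 5.1546 km
  D: √((0.0146·111.32)² + (-0.0288·83.43)²) = √(2.641509 + 5.773371) = 2.9008 km
  → nearest: A (2.7760 km)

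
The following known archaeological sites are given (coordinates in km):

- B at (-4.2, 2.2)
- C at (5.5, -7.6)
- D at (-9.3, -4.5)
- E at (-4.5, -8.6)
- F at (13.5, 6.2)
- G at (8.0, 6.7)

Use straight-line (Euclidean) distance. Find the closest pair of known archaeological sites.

Pairwise distances:
F–G: √((-5.5)² + (0.5)²) = √(30.250 + 0.250) = 5.5 km
D–E: √((4.8)² + (-4.1)²) = √(23.040 + 16.810) = 6.3 km
B–D: √((-5.1)² + (-6.7)²) = √(26.010 + 44.890) = 8.4 km
C–E: √((-10.0)² + (-1.0)²) = √(100.000 + 1.000) = 10.0 km
B–E: √((-0.3)² + (-10.8)²) = √(0.090 + 116.640) = 10.8 km
B–G: √((12.2)² + (4.5)²) = √(148.840 + 20.250) = 13.0 km
B–C: √((9.7)² + (-9.8)²) = √(94.090 + 96.040) = 13.8 km
C–G: √((2.5)² + (14.3)²) = √(6.250 + 204.490) = 14.5 km
C–D: √((-14.8)² + (3.1)²) = √(219.040 + 9.610) = 15.1 km
C–F: √((8.0)² + (13.8)²) = √(64.000 + 190.440) = 16.0 km
B–F: √((17.7)² + (4.0)²) = √(313.290 + 16.000) = 18.1 km
E–G: √((12.5)² + (15.3)²) = √(156.250 + 234.090) = 19.8 km
D–G: √((17.3)² + (11.2)²) = √(299.290 + 125.440) = 20.6 km
E–F: √((18.0)² + (14.8)²) = √(324.000 + 219.040) = 23.3 km
D–F: √((22.8)² + (10.7)²) = √(519.840 + 114.490) = 25.2 km
Closest pair: F–G at 5.5 km.

F and G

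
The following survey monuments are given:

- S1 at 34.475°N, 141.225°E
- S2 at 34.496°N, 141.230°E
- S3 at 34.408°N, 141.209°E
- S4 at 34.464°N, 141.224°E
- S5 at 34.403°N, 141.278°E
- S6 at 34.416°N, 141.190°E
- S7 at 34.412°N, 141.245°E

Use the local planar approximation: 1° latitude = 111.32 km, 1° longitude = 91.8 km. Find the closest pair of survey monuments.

S1 and S4

Pairwise distances:
S1–S2: 2.382 km
S1–S3: 7.602 km
S1–S4: 1.228 km
S1–S5: 9.376 km
S1–S6: 7.312 km
S1–S7: 7.250 km
S2–S3: 9.984 km
S2–S4: 3.605 km
S2–S5: 11.251 km
S2–S6: 9.633 km
S2–S7: 9.452 km
S3–S4: 6.384 km
S3–S5: 6.359 km
S3–S6: 1.958 km
S3–S7: 3.335 km
S4–S5: 8.407 km
S4–S6: 6.188 km
S4–S7: 6.101 km
S5–S6: 8.207 km
S5–S7: 3.191 km
S6–S7: 5.069 km
Closest pair: S1–S4 at 1.228 km.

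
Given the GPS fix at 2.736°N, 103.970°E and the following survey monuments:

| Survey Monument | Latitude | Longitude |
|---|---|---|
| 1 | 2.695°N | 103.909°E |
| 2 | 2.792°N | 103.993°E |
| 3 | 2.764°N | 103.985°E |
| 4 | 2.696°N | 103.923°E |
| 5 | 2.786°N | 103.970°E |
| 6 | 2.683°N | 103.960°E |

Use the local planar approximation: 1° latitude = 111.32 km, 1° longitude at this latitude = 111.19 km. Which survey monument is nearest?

3

Distances from 2.736°N, 103.970°E:
1: √((-0.041·111.32)² + (-0.061·111.19)²) = √(20.83119 + 46.00353) = 8.175 km
2: √((0.056·111.32)² + (0.023·111.19)²) = √(38.86176 + 6.54014) = 6.738 km
3: √((0.028·111.32)² + (0.015·111.19)²) = √(9.71544 + 2.78172) = 3.535 km
4: √((-0.040·111.32)² + (-0.047·111.19)²) = √(19.82743 + 27.31034) = 6.866 km
5: √((0.050·111.32)² + (0.000·111.19)²) = √(30.98036 + 0.00000) = 5.566 km
6: √((-0.053·111.32)² + (-0.010·111.19)²) = √(34.80953 + 1.23632) = 6.004 km
Minimum: 3 at 3.535 km.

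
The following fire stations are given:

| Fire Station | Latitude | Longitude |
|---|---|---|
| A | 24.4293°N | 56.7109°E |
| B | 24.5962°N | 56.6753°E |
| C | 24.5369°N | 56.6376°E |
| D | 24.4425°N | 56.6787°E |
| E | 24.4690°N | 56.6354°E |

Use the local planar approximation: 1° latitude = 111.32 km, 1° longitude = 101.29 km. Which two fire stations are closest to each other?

Pairwise distances:
A–B: 18.9260 km
A–C: 14.0925 km
A–D: 3.5773 km
A–E: 8.8325 km
B–C: 7.6262 km
B–D: 17.1133 km
B–E: 14.7254 km
C–D: 11.3032 km
C–E: 7.5619 km
D–E: 5.2857 km
Closest pair: A–D at 3.5773 km.

A and D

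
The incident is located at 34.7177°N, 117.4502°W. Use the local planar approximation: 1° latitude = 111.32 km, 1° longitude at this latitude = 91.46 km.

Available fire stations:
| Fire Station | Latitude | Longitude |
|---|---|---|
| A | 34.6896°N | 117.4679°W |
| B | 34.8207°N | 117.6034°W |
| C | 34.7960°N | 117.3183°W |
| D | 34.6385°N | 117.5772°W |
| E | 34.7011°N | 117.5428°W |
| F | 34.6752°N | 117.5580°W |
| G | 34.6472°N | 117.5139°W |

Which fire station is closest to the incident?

A

Distances from 34.7177°N, 117.4502°W:
A: √((-0.0281·111.32)² + (-0.0177·91.46)²) = √(9.784960 + 2.620649) = 3.5222 km
B: √((0.1030·111.32)² + (-0.1532·91.46)²) = √(131.468239 + 196.326952) = 18.1051 km
C: √((0.0783·111.32)² + (0.1319·91.46)²) = √(75.974862 + 145.529818) = 14.8830 km
D: √((-0.0792·111.32)² + (-0.1270·91.46)²) = √(77.731448 + 134.917982) = 14.5825 km
E: √((-0.0166·111.32)² + (-0.0926·91.46)²) = √(3.414779 + 71.727281) = 8.6685 km
F: √((-0.0425·111.32)² + (-0.1078·91.46)²) = √(22.383307 + 97.207532) = 10.9358 km
G: √((-0.0705·111.32)² + (-0.0637·91.46)²) = √(61.592046 + 33.942299) = 9.7742 km
Minimum: A at 3.5222 km.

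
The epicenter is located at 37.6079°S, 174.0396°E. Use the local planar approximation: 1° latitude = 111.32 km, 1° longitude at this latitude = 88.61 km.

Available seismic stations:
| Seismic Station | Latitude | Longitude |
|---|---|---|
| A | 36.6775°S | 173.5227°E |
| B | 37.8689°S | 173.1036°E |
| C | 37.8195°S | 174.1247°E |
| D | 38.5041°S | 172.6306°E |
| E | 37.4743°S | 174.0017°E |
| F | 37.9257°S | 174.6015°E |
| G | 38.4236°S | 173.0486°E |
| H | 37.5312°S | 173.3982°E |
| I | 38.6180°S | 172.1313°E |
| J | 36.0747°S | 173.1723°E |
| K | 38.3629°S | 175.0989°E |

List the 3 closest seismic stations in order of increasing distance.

E, C, H

Distances from 37.6079°S, 174.0396°E:
A: √((0.9304·111.32)² + (-0.5169·88.61)²) = √(10727.185698 + 2097.869831) = 113.2478 km
B: √((-0.2610·111.32)² + (-0.9360·88.61)²) = √(844.165132 + 6878.871086) = 87.8808 km
C: √((-0.2116·111.32)² + (0.0851·88.61)²) = √(554.852723 + 56.862322) = 24.7329 km
D: √((-0.8962·111.32)² + (-1.4090·88.61)²) = √(9953.052033 + 15587.894555) = 159.8154 km
E: √((0.1336·111.32)² + (-0.0379·88.61)²) = √(221.186854 + 11.278307) = 15.2468 km
F: √((-0.3178·111.32)² + (0.5619·88.61)²) = √(1251.567223 + 2479.040017) = 61.0787 km
G: √((-0.8157·111.32)² + (-0.9910·88.61)²) = √(8245.316292 + 7711.036913) = 126.3185 km
H: √((0.0767·111.32)² + (-0.6414·88.61)²) = √(72.901611 + 3230.155161) = 57.4722 km
I: √((-1.0101·111.32)² + (-1.9083·88.61)²) = √(12643.727799 + 28592.937417) = 203.0681 km
J: √((1.5332·111.32)² + (-0.8673·88.61)²) = √(29130.236898 + 5906.145828) = 187.1801 km
K: √((-0.7550·111.32)² + (1.0593·88.61)²) = √(7063.830972 + 8810.558064) = 125.9936 km
Sorted: E (15.2468 km) < C (24.7329 km) < H (57.4722 km) < F (61.0787 km) < B (87.8808 km) < …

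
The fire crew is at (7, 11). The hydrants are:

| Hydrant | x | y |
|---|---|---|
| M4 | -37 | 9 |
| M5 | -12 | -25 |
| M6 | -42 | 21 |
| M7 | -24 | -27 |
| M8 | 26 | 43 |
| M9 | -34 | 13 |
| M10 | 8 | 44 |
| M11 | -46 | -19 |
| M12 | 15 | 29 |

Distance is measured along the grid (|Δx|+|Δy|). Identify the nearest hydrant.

Distances from (7, 11):
M4: |-44| + |-2| = 44 + 2 = 46
M5: |-19| + |-36| = 19 + 36 = 55
M6: |-49| + |10| = 49 + 10 = 59
M7: |-31| + |-38| = 31 + 38 = 69
M8: |19| + |32| = 19 + 32 = 51
M9: |-41| + |2| = 41 + 2 = 43
M10: |1| + |33| = 1 + 33 = 34
M11: |-53| + |-30| = 53 + 30 = 83
M12: |8| + |18| = 8 + 18 = 26
Minimum: M12 at 26.

M12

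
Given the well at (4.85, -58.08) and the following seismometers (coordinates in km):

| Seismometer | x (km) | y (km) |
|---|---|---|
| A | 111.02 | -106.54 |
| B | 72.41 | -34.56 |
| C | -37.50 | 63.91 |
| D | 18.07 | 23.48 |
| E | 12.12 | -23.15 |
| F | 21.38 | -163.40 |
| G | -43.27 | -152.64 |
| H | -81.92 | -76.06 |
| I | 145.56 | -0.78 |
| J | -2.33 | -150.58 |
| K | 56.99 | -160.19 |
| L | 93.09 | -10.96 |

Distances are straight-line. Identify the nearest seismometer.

Distances from (4.85, -58.08):
A: √((106.17)² + (-48.46)²) = √(11272.0689 + 2348.3716) = 116.71 km
B: √((67.56)² + (23.52)²) = √(4564.3536 + 553.1904) = 71.54 km
C: √((-42.35)² + (121.99)²) = √(1793.5225 + 14881.5601) = 129.13 km
D: √((13.22)² + (81.56)²) = √(174.7684 + 6652.0336) = 82.62 km
E: √((7.27)² + (34.93)²) = √(52.8529 + 1220.1049) = 35.68 km
F: √((16.53)² + (-105.32)²) = √(273.2409 + 11092.3024) = 106.61 km
G: √((-48.12)² + (-94.56)²) = √(2315.5344 + 8941.5936) = 106.10 km
H: √((-86.77)² + (-17.98)²) = √(7529.0329 + 323.2804) = 88.61 km
I: √((140.71)² + (57.30)²) = √(19799.3041 + 3283.2900) = 151.93 km
J: √((-7.18)² + (-92.50)²) = √(51.5524 + 8556.2500) = 92.78 km
K: √((52.14)² + (-102.11)²) = √(2718.5796 + 10426.4521) = 114.65 km
L: √((88.24)² + (47.12)²) = √(7786.2976 + 2220.2944) = 100.03 km
Minimum: E at 35.68 km.

E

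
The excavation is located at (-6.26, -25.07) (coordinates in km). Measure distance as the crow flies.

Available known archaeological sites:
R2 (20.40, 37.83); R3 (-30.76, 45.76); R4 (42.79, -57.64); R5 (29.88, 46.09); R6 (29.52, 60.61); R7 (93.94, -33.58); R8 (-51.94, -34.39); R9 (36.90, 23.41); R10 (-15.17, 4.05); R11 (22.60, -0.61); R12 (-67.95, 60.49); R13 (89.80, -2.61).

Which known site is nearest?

R10

Distances from (-6.26, -25.07):
R2: √((26.66)² + (62.90)²) = √(710.7556 + 3956.4100) = 68.32 km
R3: √((-24.50)² + (70.83)²) = √(600.2500 + 5016.8889) = 74.95 km
R4: √((49.05)² + (-32.57)²) = √(2405.9025 + 1060.8049) = 58.88 km
R5: √((36.14)² + (71.16)²) = √(1306.0996 + 5063.7456) = 79.81 km
R6: √((35.78)² + (85.68)²) = √(1280.2084 + 7341.0624) = 92.85 km
R7: √((100.20)² + (-8.51)²) = √(10040.0400 + 72.4201) = 100.56 km
R8: √((-45.68)² + (-9.32)²) = √(2086.6624 + 86.8624) = 46.62 km
R9: √((43.16)² + (48.48)²) = √(1862.7856 + 2350.3104) = 64.91 km
R10: √((-8.91)² + (29.12)²) = √(79.3881 + 847.9744) = 30.45 km
R11: √((28.86)² + (24.46)²) = √(832.8996 + 598.2916) = 37.83 km
R12: √((-61.69)² + (85.56)²) = √(3805.6561 + 7320.5136) = 105.48 km
R13: √((96.06)² + (22.46)²) = √(9227.5236 + 504.4516) = 98.65 km
Minimum: R10 at 30.45 km.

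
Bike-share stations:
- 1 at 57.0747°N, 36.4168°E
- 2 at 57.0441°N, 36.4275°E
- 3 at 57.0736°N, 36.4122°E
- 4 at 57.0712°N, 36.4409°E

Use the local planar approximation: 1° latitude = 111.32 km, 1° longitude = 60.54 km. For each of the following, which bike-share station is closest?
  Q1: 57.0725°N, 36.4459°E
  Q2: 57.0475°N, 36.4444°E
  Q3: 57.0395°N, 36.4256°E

Q1→4; Q2→2; Q3→2

Q1 at 57.0725°N, 36.4459°E:
  1: √((0.0022·111.32)² + (-0.0291·60.54)²) = √(0.059978 + 3.103636) = 1.7787 km
  2: √((-0.0284·111.32)² + (-0.0184·60.54)²) = √(9.995006 + 1.240853) = 3.3520 km
  3: √((0.0011·111.32)² + (-0.0337·60.54)²) = √(0.014994 + 4.162408) = 2.0439 km
  4: √((-0.0013·111.32)² + (-0.0050·60.54)²) = √(0.020943 + 0.091627) = 0.3355 km
  → nearest: 4 (0.3355 km)
Q2 at 57.0475°N, 36.4444°E:
  1: √((0.0272·111.32)² + (-0.0276·60.54)²) = √(9.168203 + 2.791920) = 3.4583 km
  2: √((-0.0034·111.32)² + (-0.0169·60.54)²) = √(0.143253 + 1.046787) = 1.0909 km
  3: √((0.0261·111.32)² + (-0.0322·60.54)²) = √(8.441651 + 3.800114) = 3.4988 km
  4: √((0.0237·111.32)² + (-0.0035·60.54)²) = √(6.960542 + 0.044897) = 2.6468 km
  → nearest: 2 (1.0909 km)
Q3 at 57.0395°N, 36.4256°E:
  1: √((0.0352·111.32)² + (-0.0088·60.54)²) = √(15.354360 + 0.283825) = 3.9545 km
  2: √((0.0046·111.32)² + (0.0019·60.54)²) = √(0.262218 + 0.013231) = 0.5248 km
  3: √((0.0341·111.32)² + (-0.0134·60.54)²) = √(14.409707 + 0.658104) = 3.8817 km
  4: √((0.0317·111.32)² + (0.0153·60.54)²) = √(12.452740 + 0.857961) = 3.6484 km
  → nearest: 2 (0.5248 km)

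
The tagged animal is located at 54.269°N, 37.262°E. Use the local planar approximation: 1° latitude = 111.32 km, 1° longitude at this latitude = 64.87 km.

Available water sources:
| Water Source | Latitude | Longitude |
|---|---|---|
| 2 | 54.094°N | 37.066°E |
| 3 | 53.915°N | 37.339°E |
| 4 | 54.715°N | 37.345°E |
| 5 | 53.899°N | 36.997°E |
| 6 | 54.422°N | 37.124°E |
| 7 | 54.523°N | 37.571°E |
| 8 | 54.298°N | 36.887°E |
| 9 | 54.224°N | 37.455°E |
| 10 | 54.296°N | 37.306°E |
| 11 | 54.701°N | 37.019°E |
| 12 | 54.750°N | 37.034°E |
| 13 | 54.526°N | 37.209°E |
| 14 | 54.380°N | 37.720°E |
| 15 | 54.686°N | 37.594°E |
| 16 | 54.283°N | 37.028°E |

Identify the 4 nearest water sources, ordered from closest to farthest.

Distances from 54.269°N, 37.262°E:
2: 23.263 km
3: 39.723 km
4: 49.940 km
5: 44.632 km
6: 19.241 km
7: 34.660 km
8: 24.540 km
9: 13.485 km
10: 4.145 km
11: 50.608 km
12: 55.550 km
13: 28.815 km
14: 32.178 km
15: 51.173 km
16: 15.259 km
Sorted: 10 (4.145 km) < 9 (13.485 km) < 16 (15.259 km) < 6 (19.241 km) < 2 (23.263 km) < 8 (24.540 km) < …

10, 9, 16, 6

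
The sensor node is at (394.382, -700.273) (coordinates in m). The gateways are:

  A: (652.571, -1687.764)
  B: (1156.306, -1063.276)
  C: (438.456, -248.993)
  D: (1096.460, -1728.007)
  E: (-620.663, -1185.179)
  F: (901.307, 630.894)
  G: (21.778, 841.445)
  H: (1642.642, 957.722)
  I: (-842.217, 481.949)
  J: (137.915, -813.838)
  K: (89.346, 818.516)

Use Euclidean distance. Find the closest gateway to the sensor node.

J

Distances from (394.382, -700.273):
A: √((258.189)² + (-987.491)²) = √(66661.55972 + 975138.47508) = 1020.686 m
B: √((761.924)² + (-363.003)²) = √(580528.18178 + 131771.17801) = 843.978 m
C: √((44.074)² + (451.280)²) = √(1942.51748 + 203653.63840) = 453.427 m
D: √((702.078)² + (-1027.734)²) = √(492913.51808 + 1056237.17476) = 1244.649 m
E: √((-1015.045)² + (-484.906)²) = √(1030316.35203 + 235133.82884) = 1124.922 m
F: √((506.925)² + (1331.167)²) = √(256972.95563 + 1772005.58189) = 1424.422 m
G: √((-372.604)² + (1541.718)²) = √(138833.74082 + 2376894.39152) = 1586.105 m
H: √((1248.260)² + (1657.995)²) = √(1558153.02760 + 2748947.42002) = 2075.355 m
I: √((-1236.599)² + (1182.222)²) = √(1529177.08680 + 1397648.85728) = 1710.797 m
J: √((-256.467)² + (-113.565)²) = √(65775.32209 + 12897.00922) = 280.486 m
K: √((-305.036)² + (1518.789)²) = √(93046.96130 + 2306720.02652) = 1549.118 m
Minimum: J at 280.486 m.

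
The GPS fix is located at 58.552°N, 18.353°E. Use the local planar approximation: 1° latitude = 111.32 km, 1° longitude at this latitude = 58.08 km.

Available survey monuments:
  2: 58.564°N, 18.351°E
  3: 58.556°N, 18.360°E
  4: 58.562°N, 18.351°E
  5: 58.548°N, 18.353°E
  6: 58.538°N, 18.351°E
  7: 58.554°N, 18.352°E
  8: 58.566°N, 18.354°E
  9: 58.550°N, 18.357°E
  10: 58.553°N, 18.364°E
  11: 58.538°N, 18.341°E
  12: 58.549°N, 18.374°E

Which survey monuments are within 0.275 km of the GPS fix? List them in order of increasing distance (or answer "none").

7

Distances from 58.552°N, 18.353°E:
2: 1.341 km
3: 0.603 km
4: 1.119 km
5: 0.445 km
6: 1.563 km
7: 0.230 km
8: 1.560 km
9: 0.322 km
10: 0.649 km
11: 1.707 km
12: 1.265 km
Threshold 0.275 km: 7 (0.230 km) is within range.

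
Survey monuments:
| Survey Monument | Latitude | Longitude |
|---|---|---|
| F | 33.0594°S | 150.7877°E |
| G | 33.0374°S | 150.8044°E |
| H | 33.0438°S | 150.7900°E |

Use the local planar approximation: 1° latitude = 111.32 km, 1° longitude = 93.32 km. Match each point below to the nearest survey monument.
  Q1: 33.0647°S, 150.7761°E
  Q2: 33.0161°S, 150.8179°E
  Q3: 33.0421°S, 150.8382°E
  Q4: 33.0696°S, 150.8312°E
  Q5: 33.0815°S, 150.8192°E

Q1→F; Q2→G; Q3→G; Q4→F; Q5→F

Q1 at 33.0647°S, 150.7761°E:
  F: 1.2329 km
  G: 4.0262 km
  H: 2.6638 km
  → nearest: F (1.2329 km)
Q2 at 33.0161°S, 150.8179°E:
  F: 5.5836 km
  G: 2.6850 km
  H: 4.0357 km
  → nearest: G (2.6850 km)
Q3 at 33.0421°S, 150.8382°E:
  F: 5.0910 km
  G: 3.1973 km
  H: 4.5020 km
  → nearest: G (3.1973 km)
Q4 at 33.0696°S, 150.8312°E:
  F: 4.2152 km
  G: 4.3708 km
  H: 4.7991 km
  → nearest: F (4.2152 km)
Q5 at 33.0815°S, 150.8192°E:
  F: 3.8332 km
  G: 5.0998 km
  H: 5.0038 km
  → nearest: F (3.8332 km)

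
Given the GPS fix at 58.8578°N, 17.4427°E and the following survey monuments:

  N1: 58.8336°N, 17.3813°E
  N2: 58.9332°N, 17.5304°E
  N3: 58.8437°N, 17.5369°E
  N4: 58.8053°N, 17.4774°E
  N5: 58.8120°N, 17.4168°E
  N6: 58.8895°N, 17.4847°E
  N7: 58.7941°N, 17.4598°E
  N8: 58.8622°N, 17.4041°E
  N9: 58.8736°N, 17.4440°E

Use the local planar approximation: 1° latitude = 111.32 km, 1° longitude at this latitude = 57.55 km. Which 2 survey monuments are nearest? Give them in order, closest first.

N9, N8

Distances from 58.8578°N, 17.4427°E:
N1: 4.4434 km
N2: 9.7941 km
N3: 5.6439 km
N4: 6.1761 km
N5: 5.3119 km
N6: 4.2773 km
N7: 7.1590 km
N8: 2.2748 km
N9: 1.7604 km
Sorted: N9 (1.7604 km) < N8 (2.2748 km) < N6 (4.2773 km) < N1 (4.4434 km) < …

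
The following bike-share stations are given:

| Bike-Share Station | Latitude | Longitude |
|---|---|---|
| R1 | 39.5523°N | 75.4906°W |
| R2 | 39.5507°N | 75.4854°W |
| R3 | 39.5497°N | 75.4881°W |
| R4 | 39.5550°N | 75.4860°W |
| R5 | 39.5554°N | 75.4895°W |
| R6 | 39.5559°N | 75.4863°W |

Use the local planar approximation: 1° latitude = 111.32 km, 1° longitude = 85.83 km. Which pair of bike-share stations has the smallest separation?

R4 and R6

Pairwise distances:
R1–R2: 0.4805 km
R1–R3: 0.3603 km
R1–R4: 0.4962 km
R1–R5: 0.3578 km
R1–R6: 0.5448 km
R2–R3: 0.2571 km
R2–R4: 0.4814 km
R2–R5: 0.6305 km
R2–R6: 0.5840 km
R3–R4: 0.6169 km
R3–R5: 0.6458 km
R3–R6: 0.7073 km
R4–R5: 0.3037 km
R4–R6: 0.1034 km
R5–R6: 0.2802 km
Closest pair: R4–R6 at 0.1034 km.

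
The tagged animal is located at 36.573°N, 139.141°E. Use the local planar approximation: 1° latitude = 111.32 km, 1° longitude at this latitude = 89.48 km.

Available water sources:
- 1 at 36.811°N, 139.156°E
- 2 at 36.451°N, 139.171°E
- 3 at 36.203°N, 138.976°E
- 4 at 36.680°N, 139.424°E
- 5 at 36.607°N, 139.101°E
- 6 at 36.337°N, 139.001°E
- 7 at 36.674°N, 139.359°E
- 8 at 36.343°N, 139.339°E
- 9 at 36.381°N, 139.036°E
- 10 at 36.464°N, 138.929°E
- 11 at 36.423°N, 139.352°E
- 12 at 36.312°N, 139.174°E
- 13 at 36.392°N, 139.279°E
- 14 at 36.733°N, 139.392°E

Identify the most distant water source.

3

Distances from 36.573°N, 139.141°E:
1: 26.528 km
2: 13.844 km
3: 43.755 km
4: 27.984 km
5: 5.209 km
6: 29.105 km
7: 22.515 km
8: 31.136 km
9: 23.347 km
10: 22.518 km
11: 25.205 km
12: 29.204 km
13: 23.632 km
14: 28.665 km
Maximum: 3 at 43.755 km.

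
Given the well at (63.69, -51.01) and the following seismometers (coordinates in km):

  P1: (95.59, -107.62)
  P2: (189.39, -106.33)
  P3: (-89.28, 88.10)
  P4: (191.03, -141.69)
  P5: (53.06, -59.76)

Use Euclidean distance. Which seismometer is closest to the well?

Distances from (63.69, -51.01):
P1: √((31.90)² + (-56.61)²) = √(1017.6100 + 3204.6921) = 64.98 km
P2: √((125.70)² + (-55.32)²) = √(15800.4900 + 3060.3024) = 137.33 km
P3: √((-152.97)² + (139.11)²) = √(23399.8209 + 19351.5921) = 206.76 km
P4: √((127.34)² + (-90.68)²) = √(16215.4756 + 8222.8624) = 156.33 km
P5: √((-10.63)² + (-8.75)²) = √(112.9969 + 76.5625) = 13.77 km
Minimum: P5 at 13.77 km.

P5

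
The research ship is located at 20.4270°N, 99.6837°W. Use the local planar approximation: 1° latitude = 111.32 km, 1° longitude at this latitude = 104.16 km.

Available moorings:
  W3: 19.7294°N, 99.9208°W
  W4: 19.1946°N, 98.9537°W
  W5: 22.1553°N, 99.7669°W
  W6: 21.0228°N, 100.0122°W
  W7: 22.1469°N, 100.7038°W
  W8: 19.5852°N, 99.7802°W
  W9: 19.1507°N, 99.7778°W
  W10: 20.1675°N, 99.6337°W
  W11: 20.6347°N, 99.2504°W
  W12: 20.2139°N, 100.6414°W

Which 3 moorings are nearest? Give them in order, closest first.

Distances from 20.4270°N, 99.6837°W:
W3: 81.4892 km
W4: 156.8531 km
W5: 192.5894 km
W6: 74.6305 km
W7: 218.9669 km
W8: 94.2467 km
W9: 142.4154 km
W10: 29.3532 km
W11: 50.7103 km
W12: 102.5359 km
Sorted: W10 (29.3532 km) < W11 (50.7103 km) < W6 (74.6305 km) < W3 (81.4892 km) < W8 (94.2467 km) < …

W10, W11, W6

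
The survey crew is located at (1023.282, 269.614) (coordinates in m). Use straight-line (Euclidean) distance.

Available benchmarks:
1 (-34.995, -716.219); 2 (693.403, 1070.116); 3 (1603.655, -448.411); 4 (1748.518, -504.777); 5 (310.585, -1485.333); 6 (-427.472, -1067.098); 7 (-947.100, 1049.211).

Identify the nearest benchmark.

2

Distances from (1023.282, 269.614):
1: 1446.311 m
2: 865.808 m
3: 923.251 m
4: 1060.966 m
5: 1894.143 m
6: 1972.685 m
7: 2119.004 m
Minimum: 2 at 865.808 m.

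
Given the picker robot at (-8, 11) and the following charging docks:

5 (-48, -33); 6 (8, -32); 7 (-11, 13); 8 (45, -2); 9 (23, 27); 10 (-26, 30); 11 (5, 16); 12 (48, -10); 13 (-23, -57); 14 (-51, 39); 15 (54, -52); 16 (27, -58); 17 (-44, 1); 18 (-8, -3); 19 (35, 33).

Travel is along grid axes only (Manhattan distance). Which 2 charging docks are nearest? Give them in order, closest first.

Distances from (-8, 11):
5: 84
6: 59
7: 5
8: 66
9: 47
10: 37
11: 18
12: 77
13: 83
14: 71
15: 125
16: 104
17: 46
18: 14
19: 65
Sorted: 7 (5) < 18 (14) < 11 (18) < 10 (37) < …

7, 18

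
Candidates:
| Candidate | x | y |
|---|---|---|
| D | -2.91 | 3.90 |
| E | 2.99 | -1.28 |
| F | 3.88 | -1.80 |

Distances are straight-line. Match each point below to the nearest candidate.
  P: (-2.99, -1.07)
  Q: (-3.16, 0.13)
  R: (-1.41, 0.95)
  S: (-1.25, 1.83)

P at (-2.99, -1.07):
  D: √((0.08)² + (4.97)²) = √(0.0064 + 24.7009) = 4.97
  E: √((5.98)² + (-0.21)²) = √(35.7604 + 0.0441) = 5.98
  F: √((6.87)² + (-0.73)²) = √(47.1969 + 0.5329) = 6.91
  → nearest: D (4.97)
Q at (-3.16, 0.13):
  D: √((0.25)² + (3.77)²) = √(0.0625 + 14.2129) = 3.78
  E: √((6.15)² + (-1.41)²) = √(37.8225 + 1.9881) = 6.31
  F: √((7.04)² + (-1.93)²) = √(49.5616 + 3.7249) = 7.30
  → nearest: D (3.78)
R at (-1.41, 0.95):
  D: √((-1.50)² + (2.95)²) = √(2.2500 + 8.7025) = 3.31
  E: √((4.40)² + (-2.23)²) = √(19.3600 + 4.9729) = 4.93
  F: √((5.29)² + (-2.75)²) = √(27.9841 + 7.5625) = 5.96
  → nearest: D (3.31)
S at (-1.25, 1.83):
  D: √((-1.66)² + (2.07)²) = √(2.7556 + 4.2849) = 2.65
  E: √((4.24)² + (-3.11)²) = √(17.9776 + 9.6721) = 5.26
  F: √((5.13)² + (-3.63)²) = √(26.3169 + 13.1769) = 6.28
  → nearest: D (2.65)

P→D; Q→D; R→D; S→D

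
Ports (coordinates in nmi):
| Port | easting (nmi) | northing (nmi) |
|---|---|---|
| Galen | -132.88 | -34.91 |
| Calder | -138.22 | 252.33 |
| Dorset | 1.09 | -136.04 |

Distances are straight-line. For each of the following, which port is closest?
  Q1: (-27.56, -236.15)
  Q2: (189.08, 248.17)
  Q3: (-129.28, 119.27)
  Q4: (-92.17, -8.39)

Q1 at (-27.56, -236.15):
  Galen: 227.13 nmi
  Calder: 500.86 nmi
  Dorset: 104.13 nmi
  → nearest: Dorset (104.13 nmi)
Q2 at (189.08, 248.17):
  Galen: 428.71 nmi
  Calder: 327.33 nmi
  Dorset: 427.74 nmi
  → nearest: Calder (327.33 nmi)
Q3 at (-129.28, 119.27):
  Galen: 154.22 nmi
  Calder: 133.36 nmi
  Dorset: 286.67 nmi
  → nearest: Calder (133.36 nmi)
Q4 at (-92.17, -8.39):
  Galen: 48.59 nmi
  Calder: 264.76 nmi
  Dorset: 158.09 nmi
  → nearest: Galen (48.59 nmi)

Q1→Dorset; Q2→Calder; Q3→Calder; Q4→Galen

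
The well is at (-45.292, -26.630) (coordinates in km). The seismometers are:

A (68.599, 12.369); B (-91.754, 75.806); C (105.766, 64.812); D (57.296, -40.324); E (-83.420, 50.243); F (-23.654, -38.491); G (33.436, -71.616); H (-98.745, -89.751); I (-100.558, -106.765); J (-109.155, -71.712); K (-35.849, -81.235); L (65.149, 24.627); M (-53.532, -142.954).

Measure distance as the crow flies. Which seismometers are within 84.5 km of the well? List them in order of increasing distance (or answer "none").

F, K, J, H

Distances from (-45.292, -26.630):
A: √((113.891)² + (38.999)²) = √(12971.15988 + 1520.92200) = 120.383 km
B: √((-46.462)² + (102.436)²) = √(2158.71744 + 10493.13410) = 112.480 km
C: √((151.058)² + (91.442)²) = √(22818.51936 + 8361.63936) = 176.579 km
D: √((102.588)² + (-13.694)²) = √(10524.29774 + 187.52564) = 103.498 km
E: √((-38.128)² + (76.873)²) = √(1453.74438 + 5909.45813) = 85.809 km
F: √((21.638)² + (-11.861)²) = √(468.20304 + 140.68332) = 24.676 km
G: √((78.728)² + (-44.986)²) = √(6198.09798 + 2023.74020) = 90.674 km
H: √((-53.453)² + (-63.121)²) = √(2857.22321 + 3984.26064) = 82.713 km
I: √((-55.266)² + (-80.135)²) = √(3054.33076 + 6421.61823) = 97.344 km
J: √((-63.863)² + (-45.082)²) = √(4078.48277 + 2032.38672) = 78.172 km
K: √((9.443)² + (-54.605)²) = √(89.17025 + 2981.70603) = 55.415 km
L: √((110.441)² + (51.257)²) = √(12197.21448 + 2627.28005) = 121.756 km
M: √((-8.240)² + (-116.324)²) = √(67.89760 + 13531.27298) = 116.615 km
Threshold 84.5 km: F (24.676 km), K (55.415 km), J (78.172 km), H (82.713 km) are within range.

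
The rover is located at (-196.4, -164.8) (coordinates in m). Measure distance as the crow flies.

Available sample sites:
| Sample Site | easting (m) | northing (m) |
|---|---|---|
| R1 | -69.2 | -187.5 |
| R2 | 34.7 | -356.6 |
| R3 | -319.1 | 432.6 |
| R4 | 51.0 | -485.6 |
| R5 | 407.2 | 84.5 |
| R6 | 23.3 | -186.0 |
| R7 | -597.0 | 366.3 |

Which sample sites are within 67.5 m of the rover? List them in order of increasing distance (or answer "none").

Distances from (-196.4, -164.8):
R1: √((127.2)² + (-22.7)²) = √(16179.840 + 515.290) = 129.2 m
R2: √((231.1)² + (-191.8)²) = √(53407.210 + 36787.240) = 300.3 m
R3: √((-122.7)² + (597.4)²) = √(15055.290 + 356886.760) = 609.9 m
R4: √((247.4)² + (-320.8)²) = √(61206.760 + 102912.640) = 405.1 m
R5: √((603.6)² + (249.3)²) = √(364332.960 + 62150.490) = 653.1 m
R6: √((219.7)² + (-21.2)²) = √(48268.090 + 449.440) = 220.7 m
R7: √((-400.6)² + (531.1)²) = √(160480.360 + 282067.210) = 665.2 m
Threshold 67.5 m: none within range.

none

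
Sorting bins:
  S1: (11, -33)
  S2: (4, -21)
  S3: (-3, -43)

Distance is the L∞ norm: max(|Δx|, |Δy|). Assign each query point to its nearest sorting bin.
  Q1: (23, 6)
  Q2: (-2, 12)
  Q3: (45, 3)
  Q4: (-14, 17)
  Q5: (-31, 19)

Q1 at (23, 6):
  S1: 39
  S2: 27
  S3: 49
  → nearest: S2 (27)
Q2 at (-2, 12):
  S1: 45
  S2: 33
  S3: 55
  → nearest: S2 (33)
Q3 at (45, 3):
  S1: 36
  S2: 41
  S3: 48
  → nearest: S1 (36)
Q4 at (-14, 17):
  S1: 50
  S2: 38
  S3: 60
  → nearest: S2 (38)
Q5 at (-31, 19):
  S1: 52
  S2: 40
  S3: 62
  → nearest: S2 (40)

Q1→S2; Q2→S2; Q3→S1; Q4→S2; Q5→S2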